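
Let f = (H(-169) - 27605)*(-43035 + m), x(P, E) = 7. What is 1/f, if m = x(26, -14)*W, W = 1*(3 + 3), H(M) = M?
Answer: 1/1194087582 ≈ 8.3746e-10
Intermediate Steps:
W = 6 (W = 1*6 = 6)
m = 42 (m = 7*6 = 42)
f = 1194087582 (f = (-169 - 27605)*(-43035 + 42) = -27774*(-42993) = 1194087582)
1/f = 1/1194087582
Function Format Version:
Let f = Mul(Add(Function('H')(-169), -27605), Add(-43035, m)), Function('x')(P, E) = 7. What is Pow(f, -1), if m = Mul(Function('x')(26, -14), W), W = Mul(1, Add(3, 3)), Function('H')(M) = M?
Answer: Rational(1, 1194087582) ≈ 8.3746e-10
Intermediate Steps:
W = 6 (W = Mul(1, 6) = 6)
m = 42 (m = Mul(7, 6) = 42)
f = 1194087582 (f = Mul(Add(-169, -27605), Add(-43035, 42)) = Mul(-27774, -42993) = 1194087582)
Pow(f, -1) = Pow(1194087582, -1) = Rational(1, 1194087582)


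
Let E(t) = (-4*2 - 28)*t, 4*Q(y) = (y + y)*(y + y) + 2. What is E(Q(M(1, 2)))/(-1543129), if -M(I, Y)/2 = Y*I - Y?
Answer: 18/1543129 ≈ 1.1665e-5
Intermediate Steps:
M(I, Y) = 2*Y - 2*I*Y (M(I, Y) = -2*(Y*I - Y) = -2*(I*Y - Y) = -2*(-Y + I*Y) = 2*Y - 2*I*Y)
Q(y) = 1/2 + y**2 (Q(y) = ((y + y)*(y + y) + 2)/4 = ((2*y)*(2*y) + 2)/4 = (4*y**2 + 2)/4 = (2 + 4*y**2)/4 = 1/2 + y**2)
E(t) = -36*t (E(t) = (-8 - 28)*t = -36*t)
E(Q(M(1, 2)))/(-1543129) = -36*(1/2 + (2*2*(1 - 1*1))**2)/(-1543129) = -36*(1/2 + (2*2*(1 - 1))**2)*(-1/1543129) = -36*(1/2 + (2*2*0)**2)*(-1/1543129) = -36*(1/2 + 0**2)*(-1/1543129) = -36*(1/2 + 0)*(-1/1543129) = -36*1/2*(-1/1543129) = -18*(-1/1543129) = 18/1543129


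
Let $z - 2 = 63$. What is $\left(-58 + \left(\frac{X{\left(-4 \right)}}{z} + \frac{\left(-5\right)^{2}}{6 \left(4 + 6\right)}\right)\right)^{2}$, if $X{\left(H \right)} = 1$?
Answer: $\frac{2016279409}{608400} \approx 3314.1$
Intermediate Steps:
$z = 65$ ($z = 2 + 63 = 65$)
$\left(-58 + \left(\frac{X{\left(-4 \right)}}{z} + \frac{\left(-5\right)^{2}}{6 \left(4 + 6\right)}\right)\right)^{2} = \left(-58 + \left(1 \cdot \frac{1}{65} + \frac{\left(-5\right)^{2}}{6 \left(4 + 6\right)}\right)\right)^{2} = \left(-58 + \left(1 \cdot \frac{1}{65} + \frac{25}{6 \cdot 10}\right)\right)^{2} = \left(-58 + \left(\frac{1}{65} + \frac{25}{60}\right)\right)^{2} = \left(-58 + \left(\frac{1}{65} + 25 \cdot \frac{1}{60}\right)\right)^{2} = \left(-58 + \left(\frac{1}{65} + \frac{5}{12}\right)\right)^{2} = \left(-58 + \frac{337}{780}\right)^{2} = \left(- \frac{44903}{780}\right)^{2} = \frac{2016279409}{608400}$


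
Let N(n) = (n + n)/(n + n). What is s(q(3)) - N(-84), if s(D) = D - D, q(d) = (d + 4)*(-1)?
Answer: -1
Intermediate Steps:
q(d) = -4 - d (q(d) = (4 + d)*(-1) = -4 - d)
s(D) = 0
N(n) = 1 (N(n) = (2*n)/((2*n)) = (2*n)*(1/(2*n)) = 1)
s(q(3)) - N(-84) = 0 - 1*1 = 0 - 1 = -1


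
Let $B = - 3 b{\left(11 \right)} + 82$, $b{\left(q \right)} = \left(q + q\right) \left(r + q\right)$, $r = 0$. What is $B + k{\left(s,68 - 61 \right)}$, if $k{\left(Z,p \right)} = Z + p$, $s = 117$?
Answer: $-520$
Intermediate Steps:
$b{\left(q \right)} = 2 q^{2}$ ($b{\left(q \right)} = \left(q + q\right) \left(0 + q\right) = 2 q q = 2 q^{2}$)
$B = -644$ ($B = - 3 \cdot 2 \cdot 11^{2} + 82 = - 3 \cdot 2 \cdot 121 + 82 = \left(-3\right) 242 + 82 = -726 + 82 = -644$)
$B + k{\left(s,68 - 61 \right)} = -644 + \left(117 + \left(68 - 61\right)\right) = -644 + \left(117 + 7\right) = -644 + 124 = -520$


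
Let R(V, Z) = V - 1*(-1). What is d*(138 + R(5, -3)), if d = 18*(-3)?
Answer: -7776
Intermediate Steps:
R(V, Z) = 1 + V (R(V, Z) = V + 1 = 1 + V)
d = -54
d*(138 + R(5, -3)) = -54*(138 + (1 + 5)) = -54*(138 + 6) = -54*144 = -7776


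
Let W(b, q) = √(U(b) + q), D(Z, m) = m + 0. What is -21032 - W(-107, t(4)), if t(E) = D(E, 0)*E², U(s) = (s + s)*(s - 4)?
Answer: -21032 - √23754 ≈ -21186.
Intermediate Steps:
D(Z, m) = m
U(s) = 2*s*(-4 + s) (U(s) = (2*s)*(-4 + s) = 2*s*(-4 + s))
t(E) = 0 (t(E) = 0*E² = 0)
W(b, q) = √(q + 2*b*(-4 + b)) (W(b, q) = √(2*b*(-4 + b) + q) = √(q + 2*b*(-4 + b)))
-21032 - W(-107, t(4)) = -21032 - √(0 + 2*(-107)*(-4 - 107)) = -21032 - √(0 + 2*(-107)*(-111)) = -21032 - √(0 + 23754) = -21032 - √23754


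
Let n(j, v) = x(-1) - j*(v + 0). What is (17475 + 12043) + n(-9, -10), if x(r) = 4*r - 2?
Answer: 29422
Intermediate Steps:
x(r) = -2 + 4*r
n(j, v) = -6 - j*v (n(j, v) = (-2 + 4*(-1)) - j*(v + 0) = (-2 - 4) - j*v = -6 - j*v)
(17475 + 12043) + n(-9, -10) = (17475 + 12043) + (-6 - 1*(-9)*(-10)) = 29518 + (-6 - 90) = 29518 - 96 = 29422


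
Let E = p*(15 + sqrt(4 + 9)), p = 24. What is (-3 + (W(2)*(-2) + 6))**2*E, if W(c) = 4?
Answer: 9000 + 600*sqrt(13) ≈ 11163.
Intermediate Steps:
E = 360 + 24*sqrt(13) (E = 24*(15 + sqrt(4 + 9)) = 24*(15 + sqrt(13)) = 360 + 24*sqrt(13) ≈ 446.53)
(-3 + (W(2)*(-2) + 6))**2*E = (-3 + (4*(-2) + 6))**2*(360 + 24*sqrt(13)) = (-3 + (-8 + 6))**2*(360 + 24*sqrt(13)) = (-3 - 2)**2*(360 + 24*sqrt(13)) = (-5)**2*(360 + 24*sqrt(13)) = 25*(360 + 24*sqrt(13)) = 9000 + 600*sqrt(13)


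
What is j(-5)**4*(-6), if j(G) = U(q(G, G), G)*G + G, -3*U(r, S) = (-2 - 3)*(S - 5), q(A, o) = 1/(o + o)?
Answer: -6099601250/27 ≈ -2.2591e+8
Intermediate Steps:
q(A, o) = 1/(2*o)
U(r, S) = -25/3 + 5*S/3 (U(r, S) = -(-2 - 3)*(S - 5)/3 = -(-5)*(-5 + S)/3 = -(25 - 5*S)/3 = -25/3 + 5*S/3)
j(G) = G + G*(-25/3 + 5*G/3) (j(G) = (-25/3 + 5*G/3)*G + G = G*(-25/3 + 5*G/3) + G = G + G*(-25/3 + 5*G/3))
j(-5)**4*(-6) = ((1/3)*(-5)*(-22 + 5*(-5)))**4*(-6) = ((1/3)*(-5)*(-22 - 25))**4*(-6) = ((1/3)*(-5)*(-47))**4*(-6) = (235/3)**4*(-6) = (3049800625/81)*(-6) = -6099601250/27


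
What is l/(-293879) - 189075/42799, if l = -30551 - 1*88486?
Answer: -50470507362/12577727321 ≈ -4.0127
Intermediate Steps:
l = -119037 (l = -30551 - 88486 = -119037)
l/(-293879) - 189075/42799 = -119037/(-293879) - 189075/42799 = -119037*(-1/293879) - 189075*1/42799 = 119037/293879 - 189075/42799 = -50470507362/12577727321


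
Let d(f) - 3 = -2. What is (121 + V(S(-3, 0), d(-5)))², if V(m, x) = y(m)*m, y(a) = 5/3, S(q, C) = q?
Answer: 13456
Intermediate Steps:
y(a) = 5/3 (y(a) = 5*(⅓) = 5/3)
d(f) = 1 (d(f) = 3 - 2 = 1)
V(m, x) = 5*m/3
(121 + V(S(-3, 0), d(-5)))² = (121 + (5/3)*(-3))² = (121 - 5)² = 116² = 13456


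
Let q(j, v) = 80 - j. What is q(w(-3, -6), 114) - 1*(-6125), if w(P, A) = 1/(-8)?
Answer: 49641/8 ≈ 6205.1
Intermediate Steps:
w(P, A) = -⅛
q(w(-3, -6), 114) - 1*(-6125) = (80 - 1*(-⅛)) - 1*(-6125) = (80 + ⅛) + 6125 = 641/8 + 6125 = 49641/8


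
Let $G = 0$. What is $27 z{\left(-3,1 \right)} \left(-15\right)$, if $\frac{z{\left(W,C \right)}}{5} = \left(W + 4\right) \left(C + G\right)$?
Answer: $-2025$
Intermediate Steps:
$z{\left(W,C \right)} = 5 C \left(4 + W\right)$ ($z{\left(W,C \right)} = 5 \left(W + 4\right) \left(C + 0\right) = 5 \left(4 + W\right) C = 5 C \left(4 + W\right)$)
$27 z{\left(-3,1 \right)} \left(-15\right) = 27 \cdot 5 \cdot 1 \left(4 - 3\right) \left(-15\right) = 27 \cdot 5 \cdot 1 \cdot 1 \left(-15\right) = 27 \cdot 5 \left(-15\right) = 135 \left(-15\right) = -2025$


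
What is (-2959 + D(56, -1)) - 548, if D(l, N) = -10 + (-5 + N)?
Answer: -3523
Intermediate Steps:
D(l, N) = -15 + N
(-2959 + D(56, -1)) - 548 = (-2959 + (-15 - 1)) - 548 = (-2959 - 16) - 548 = -2975 - 548 = -3523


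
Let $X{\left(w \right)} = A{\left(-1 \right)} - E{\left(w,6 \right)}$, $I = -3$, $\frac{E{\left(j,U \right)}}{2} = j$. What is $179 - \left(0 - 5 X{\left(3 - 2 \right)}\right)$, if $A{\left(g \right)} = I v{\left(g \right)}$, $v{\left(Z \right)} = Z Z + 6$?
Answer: $64$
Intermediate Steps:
$E{\left(j,U \right)} = 2 j$
$v{\left(Z \right)} = 6 + Z^{2}$ ($v{\left(Z \right)} = Z^{2} + 6 = 6 + Z^{2}$)
$A{\left(g \right)} = -18 - 3 g^{2}$ ($A{\left(g \right)} = - 3 \left(6 + g^{2}\right) = -18 - 3 g^{2}$)
$X{\left(w \right)} = -21 - 2 w$ ($X{\left(w \right)} = \left(-18 - 3 \left(-1\right)^{2}\right) - 2 w = \left(-18 - 3\right) - 2 w = -21 - 2 w$)
$179 - \left(0 - 5 X{\left(3 - 2 \right)}\right) = 179 - \left(0 - 5 \left(-21 - 2 \left(3 - 2\right)\right)\right) = 179 - \left(0 - 5 \left(-21 - 2\right)\right) = 179 - \left(0 - -115\right) = 179 - \left(0 + 115\right) = 179 - 115 = 64$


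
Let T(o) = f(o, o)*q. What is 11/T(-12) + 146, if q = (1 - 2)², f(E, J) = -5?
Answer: 719/5 ≈ 143.80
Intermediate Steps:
q = 1 (q = (-1)² = 1)
T(o) = -5 (T(o) = -5*1 = -5)
11/T(-12) + 146 = 11/(-5) + 146 = 11*(-⅕) + 146 = -11/5 + 146 = 719/5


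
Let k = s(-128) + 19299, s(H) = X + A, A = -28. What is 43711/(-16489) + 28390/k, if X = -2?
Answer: -374144549/317726541 ≈ -1.1776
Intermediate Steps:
s(H) = -30 (s(H) = -2 - 28 = -30)
k = 19269 (k = -30 + 19299 = 19269)
43711/(-16489) + 28390/k = 43711/(-16489) + 28390/19269 = 43711*(-1/16489) + 28390*(1/19269) = -43711/16489 + 28390/19269 = -374144549/317726541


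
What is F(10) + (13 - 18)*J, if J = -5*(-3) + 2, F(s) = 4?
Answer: -81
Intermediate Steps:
J = 17 (J = 15 + 2 = 17)
F(10) + (13 - 18)*J = 4 + (13 - 18)*17 = 4 - 5*17 = 4 - 85 = -81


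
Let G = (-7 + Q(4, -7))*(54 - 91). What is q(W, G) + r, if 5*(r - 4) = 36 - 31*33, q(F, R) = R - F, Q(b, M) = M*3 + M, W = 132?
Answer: 4848/5 ≈ 969.60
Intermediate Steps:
Q(b, M) = 4*M (Q(b, M) = 3*M + M = 4*M)
G = 1295 (G = (-7 + 4*(-7))*(54 - 91) = (-7 - 28)*(-37) = -35*(-37) = 1295)
r = -967/5 (r = 4 + (36 - 31*33)/5 = 4 + (36 - 1023)/5 = 4 + (1/5)*(-987) = 4 - 987/5 = -967/5 ≈ -193.40)
q(W, G) + r = (1295 - 1*132) - 967/5 = (1295 - 132) - 967/5 = 1163 - 967/5 = 4848/5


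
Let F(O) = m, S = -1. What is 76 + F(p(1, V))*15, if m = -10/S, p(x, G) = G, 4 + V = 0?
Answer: 226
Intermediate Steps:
V = -4 (V = -4 + 0 = -4)
m = 10 (m = -10/(-1) = -10*(-1) = 10)
F(O) = 10
76 + F(p(1, V))*15 = 76 + 10*15 = 76 + 150 = 226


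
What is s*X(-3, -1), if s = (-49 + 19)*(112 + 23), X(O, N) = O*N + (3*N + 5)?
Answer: -20250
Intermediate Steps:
X(O, N) = 5 + 3*N + N*O (X(O, N) = N*O + (5 + 3*N) = 5 + 3*N + N*O)
s = -4050 (s = -30*135 = -4050)
s*X(-3, -1) = -4050*(5 + 3*(-1) - 1*(-3)) = -4050*(5 - 3 + 3) = -4050*5 = -20250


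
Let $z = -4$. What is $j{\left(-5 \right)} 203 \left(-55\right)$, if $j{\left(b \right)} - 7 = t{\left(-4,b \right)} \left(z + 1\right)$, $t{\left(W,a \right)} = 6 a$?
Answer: $-1083005$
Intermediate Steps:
$j{\left(b \right)} = 7 - 18 b$ ($j{\left(b \right)} = 7 + 6 b \left(-4 + 1\right) = 7 + 6 b \left(-3\right) = 7 - 18 b$)
$j{\left(-5 \right)} 203 \left(-55\right) = \left(7 - -90\right) 203 \left(-55\right) = \left(7 + 90\right) 203 \left(-55\right) = 97 \cdot 203 \left(-55\right) = 19691 \left(-55\right) = -1083005$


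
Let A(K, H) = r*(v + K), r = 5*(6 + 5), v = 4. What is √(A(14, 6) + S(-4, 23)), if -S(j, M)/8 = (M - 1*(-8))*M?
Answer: I*√4714 ≈ 68.659*I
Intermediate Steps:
S(j, M) = -8*M*(8 + M) (S(j, M) = -8*(M - 1*(-8))*M = -8*(M + 8)*M = -8*(8 + M)*M = -8*M*(8 + M))
r = 55 (r = 5*11 = 55)
A(K, H) = 220 + 55*K (A(K, H) = 55*(4 + K) = 220 + 55*K)
√(A(14, 6) + S(-4, 23)) = √((220 + 55*14) - 8*23*(8 + 23)) = √((220 + 770) - 8*23*31) = √(990 - 5704) = √(-4714) = I*√4714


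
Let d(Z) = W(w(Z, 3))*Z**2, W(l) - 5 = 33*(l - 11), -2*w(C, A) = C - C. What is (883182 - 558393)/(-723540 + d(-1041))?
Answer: -108263/129560446 ≈ -0.00083562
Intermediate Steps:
w(C, A) = 0 (w(C, A) = -(C - C)/2 = -1/2*0 = 0)
W(l) = -358 + 33*l (W(l) = 5 + 33*(l - 11) = 5 + 33*(-11 + l) = 5 + (-363 + 33*l) = -358 + 33*l)
d(Z) = -358*Z**2 (d(Z) = (-358 + 33*0)*Z**2 = (-358 + 0)*Z**2 = -358*Z**2)
(883182 - 558393)/(-723540 + d(-1041)) = (883182 - 558393)/(-723540 - 358*(-1041)**2) = 324789/(-723540 - 358*1083681) = 324789/(-723540 - 387957798) = 324789/(-388681338) = 324789*(-1/388681338) = -108263/129560446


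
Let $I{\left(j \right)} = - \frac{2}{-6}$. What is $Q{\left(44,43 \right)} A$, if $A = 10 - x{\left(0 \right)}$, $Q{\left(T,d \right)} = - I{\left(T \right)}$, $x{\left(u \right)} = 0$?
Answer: $- \frac{10}{3} \approx -3.3333$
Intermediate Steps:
$I{\left(j \right)} = \frac{1}{3}$ ($I{\left(j \right)} = \left(-2\right) \left(- \frac{1}{6}\right) = \frac{1}{3}$)
$Q{\left(T,d \right)} = - \frac{1}{3}$ ($Q{\left(T,d \right)} = \left(-1\right) \frac{1}{3} = - \frac{1}{3}$)
$A = 10$ ($A = 10 - 0 = 10 + 0 = 10$)
$Q{\left(44,43 \right)} A = \left(- \frac{1}{3}\right) 10 = - \frac{10}{3}$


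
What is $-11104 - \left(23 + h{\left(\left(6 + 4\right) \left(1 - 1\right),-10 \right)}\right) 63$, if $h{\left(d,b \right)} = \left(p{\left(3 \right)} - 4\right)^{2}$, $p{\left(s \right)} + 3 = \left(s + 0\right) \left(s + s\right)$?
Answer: $-20176$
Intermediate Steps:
$p{\left(s \right)} = -3 + 2 s^{2}$ ($p{\left(s \right)} = -3 + \left(s + 0\right) \left(s + s\right) = -3 + s 2 s = -3 + 2 s^{2}$)
$h{\left(d,b \right)} = 121$ ($h{\left(d,b \right)} = \left(\left(-3 + 2 \cdot 3^{2}\right) - 4\right)^{2} = \left(\left(-3 + 2 \cdot 9\right) - 4\right)^{2} = \left(\left(-3 + 18\right) - 4\right)^{2} = \left(15 - 4\right)^{2} = 11^{2} = 121$)
$-11104 - \left(23 + h{\left(\left(6 + 4\right) \left(1 - 1\right),-10 \right)}\right) 63 = -11104 - \left(23 + 121\right) 63 = -11104 - 144 \cdot 63 = -11104 - 9072 = -20176$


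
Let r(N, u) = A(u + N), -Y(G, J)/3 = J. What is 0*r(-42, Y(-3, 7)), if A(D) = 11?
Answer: 0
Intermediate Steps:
Y(G, J) = -3*J
r(N, u) = 11
0*r(-42, Y(-3, 7)) = 0*11 = 0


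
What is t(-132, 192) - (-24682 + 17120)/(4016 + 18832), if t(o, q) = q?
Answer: 2197189/11424 ≈ 192.33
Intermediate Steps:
t(-132, 192) - (-24682 + 17120)/(4016 + 18832) = 192 - (-24682 + 17120)/(4016 + 18832) = 192 - (-7562)/22848 = 192 - 1*(-3781/11424) = 192 + 3781/11424 = 2197189/11424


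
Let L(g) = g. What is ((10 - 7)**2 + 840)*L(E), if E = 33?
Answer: 28017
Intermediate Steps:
((10 - 7)**2 + 840)*L(E) = ((10 - 7)**2 + 840)*33 = (3**2 + 840)*33 = (9 + 840)*33 = 849*33 = 28017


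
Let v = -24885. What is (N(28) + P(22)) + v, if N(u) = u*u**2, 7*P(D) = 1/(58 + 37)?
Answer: -1950444/665 ≈ -2933.0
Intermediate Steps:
P(D) = 1/665 (P(D) = 1/(7*(58 + 37)) = (1/7)/95 = (1/7)*(1/95) = 1/665)
N(u) = u**3
(N(28) + P(22)) + v = (28**3 + 1/665) - 24885 = (21952 + 1/665) - 24885 = 14598081/665 - 24885 = -1950444/665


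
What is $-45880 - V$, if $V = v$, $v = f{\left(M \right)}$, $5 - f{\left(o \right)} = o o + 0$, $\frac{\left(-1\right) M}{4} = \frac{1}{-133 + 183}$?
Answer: $- \frac{28678121}{625} \approx -45885.0$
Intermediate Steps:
$M = - \frac{2}{25}$ ($M = - \frac{4}{-133 + 183} = - \frac{4}{50} = \left(-4\right) \frac{1}{50} = - \frac{2}{25} \approx -0.08$)
$f{\left(o \right)} = 5 - o^{2}$ ($f{\left(o \right)} = 5 - \left(o o + 0\right) = 5 - \left(o^{2} + 0\right) = 5 - o^{2}$)
$v = \frac{3121}{625}$ ($v = 5 - \left(- \frac{2}{25}\right)^{2} = 5 - \frac{4}{625} = \frac{3121}{625} \approx 4.9936$)
$V = \frac{3121}{625} \approx 4.9936$
$-45880 - V = -45880 - \frac{3121}{625} = - \frac{28678121}{625}$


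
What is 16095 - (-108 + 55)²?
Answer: 13286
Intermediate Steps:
16095 - (-108 + 55)² = 16095 - 1*(-53)² = 16095 - 1*2809 = 16095 - 2809 = 13286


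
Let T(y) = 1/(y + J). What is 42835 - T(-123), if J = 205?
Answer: 3512469/82 ≈ 42835.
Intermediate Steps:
T(y) = 1/(205 + y) (T(y) = 1/(y + 205) = 1/(205 + y))
42835 - T(-123) = 42835 - 1/(205 - 123) = 42835 - 1/82 = 3512469/82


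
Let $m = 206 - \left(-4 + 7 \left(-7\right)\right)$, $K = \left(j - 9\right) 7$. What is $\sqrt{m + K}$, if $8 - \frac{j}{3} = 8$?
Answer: $14$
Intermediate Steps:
$j = 0$ ($j = 24 - 24 = 0$)
$K = -63$ ($K = \left(0 - 9\right) 7 = \left(-9\right) 7 = -63$)
$m = 259$ ($m = 206 - \left(-4 - 49\right) = 206 - -53 = 206 + 53 = 259$)
$\sqrt{m + K} = \sqrt{259 - 63} = \sqrt{196} = 14$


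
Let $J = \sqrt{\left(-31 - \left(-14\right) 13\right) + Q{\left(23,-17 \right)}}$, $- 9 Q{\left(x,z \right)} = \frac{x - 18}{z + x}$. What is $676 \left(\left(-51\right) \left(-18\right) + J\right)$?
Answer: $620568 + \frac{338 \sqrt{48894}}{9} \approx 6.2887 \cdot 10^{5}$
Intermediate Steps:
$Q{\left(x,z \right)} = - \frac{-18 + x}{9 \left(x + z\right)}$ ($Q{\left(x,z \right)} = - \frac{\left(x - 18\right) \frac{1}{z + x}}{9} = - \frac{\left(-18 + x\right) \frac{1}{x + z}}{9} = - \frac{\frac{1}{x + z} \left(-18 + x\right)}{9} = - \frac{-18 + x}{9 \left(x + z\right)}$)
$J = \frac{\sqrt{48894}}{18}$ ($J = \sqrt{\left(-31 - \left(-14\right) 13\right) + \frac{2 - \frac{23}{9}}{23 - 17}} = \sqrt{\left(-31 - -182\right) + \frac{2 - \frac{23}{9}}{6}} = \sqrt{\left(-31 + 182\right) + \frac{1}{6} \left(- \frac{5}{9}\right)} = \sqrt{151 - \frac{5}{54}} = \sqrt{\frac{8149}{54}} = \frac{\sqrt{48894}}{18} \approx 12.284$)
$676 \left(\left(-51\right) \left(-18\right) + J\right) = 676 \left(\left(-51\right) \left(-18\right) + \frac{\sqrt{48894}}{18}\right) = 676 \left(918 + \frac{\sqrt{48894}}{18}\right) = 620568 + \frac{338 \sqrt{48894}}{9}$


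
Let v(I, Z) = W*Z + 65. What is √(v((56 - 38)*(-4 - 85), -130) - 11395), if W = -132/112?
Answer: 5*I*√87626/14 ≈ 105.72*I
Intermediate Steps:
W = -33/28 (W = -132*1/112 = -33/28 ≈ -1.1786)
v(I, Z) = 65 - 33*Z/28 (v(I, Z) = -33*Z/28 + 65 = 65 - 33*Z/28)
√(v((56 - 38)*(-4 - 85), -130) - 11395) = √((65 - 33/28*(-130)) - 11395) = √((65 + 2145/14) - 11395) = √(3055/14 - 11395) = √(-156475/14) = 5*I*√87626/14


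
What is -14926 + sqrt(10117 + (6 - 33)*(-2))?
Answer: -14926 + sqrt(10171) ≈ -14825.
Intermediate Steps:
-14926 + sqrt(10117 + (6 - 33)*(-2)) = -14926 + sqrt(10117 - 27*(-2)) = -14926 + sqrt(10117 + 54) = -14926 + sqrt(10171)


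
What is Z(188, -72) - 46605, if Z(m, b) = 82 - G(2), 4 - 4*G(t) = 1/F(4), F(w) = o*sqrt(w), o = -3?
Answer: -1116577/24 ≈ -46524.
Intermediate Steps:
F(w) = -3*sqrt(w)
G(t) = 25/24 (G(t) = 1 - 1/(4*((-3*sqrt(4)))) = 1 - 1/(4*((-3*2))) = 1 - 1/4/(-6) = 1 - 1/4*(-1/6) = 1 + 1/24 = 25/24)
Z(m, b) = 1943/24 (Z(m, b) = 82 - 1*25/24 = 82 - 25/24 = 1943/24)
Z(188, -72) - 46605 = 1943/24 - 46605 = -1116577/24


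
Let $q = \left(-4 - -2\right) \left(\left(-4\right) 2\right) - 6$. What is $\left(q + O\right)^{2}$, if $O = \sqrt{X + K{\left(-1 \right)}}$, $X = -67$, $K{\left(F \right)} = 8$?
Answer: $\left(10 + i \sqrt{59}\right)^{2} \approx 41.0 + 153.62 i$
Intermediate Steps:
$O = i \sqrt{59}$ ($O = \sqrt{-67 + 8} = \sqrt{-59} = i \sqrt{59} \approx 7.6811 i$)
$q = 10$ ($q = \left(-4 + 2\right) \left(-8\right) - 6 = \left(-2\right) \left(-8\right) - 6 = 16 - 6 = 10$)
$\left(q + O\right)^{2} = \left(10 + i \sqrt{59}\right)^{2}$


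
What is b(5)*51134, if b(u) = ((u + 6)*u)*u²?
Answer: 70309250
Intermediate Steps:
b(u) = u³*(6 + u) (b(u) = ((6 + u)*u)*u² = (u*(6 + u))*u² = u³*(6 + u))
b(5)*51134 = (5³*(6 + 5))*51134 = (125*11)*51134 = 1375*51134 = 70309250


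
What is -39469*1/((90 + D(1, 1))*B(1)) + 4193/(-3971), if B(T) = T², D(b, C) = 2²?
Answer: -157125541/373274 ≈ -420.94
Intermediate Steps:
D(b, C) = 4
-39469*1/((90 + D(1, 1))*B(1)) + 4193/(-3971) = -39469/(90 + 4) + 4193/(-3971) = -39469/(1*94) + 4193*(-1/3971) = -39469/94 - 4193/3971 = -157125541/373274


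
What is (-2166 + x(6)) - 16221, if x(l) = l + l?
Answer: -18375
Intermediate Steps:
x(l) = 2*l
(-2166 + x(6)) - 16221 = (-2166 + 2*6) - 16221 = (-2166 + 12) - 16221 = -2154 - 16221 = -18375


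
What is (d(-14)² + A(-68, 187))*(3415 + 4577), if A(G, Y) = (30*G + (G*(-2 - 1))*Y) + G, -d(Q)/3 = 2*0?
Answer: 288031680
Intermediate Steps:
d(Q) = 0 (d(Q) = -6*0 = -3*0 = 0)
A(G, Y) = 31*G - 3*G*Y (A(G, Y) = (30*G + (G*(-3))*Y) + G = (30*G + (-3*G)*Y) + G = (30*G - 3*G*Y) + G = 31*G - 3*G*Y)
(d(-14)² + A(-68, 187))*(3415 + 4577) = (0² - 68*(31 - 3*187))*(3415 + 4577) = (0 - 68*(31 - 561))*7992 = (0 - 68*(-530))*7992 = (0 + 36040)*7992 = 36040*7992 = 288031680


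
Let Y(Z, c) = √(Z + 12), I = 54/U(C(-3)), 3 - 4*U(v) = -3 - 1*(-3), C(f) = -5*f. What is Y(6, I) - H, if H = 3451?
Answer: -3451 + 3*√2 ≈ -3446.8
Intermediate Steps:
U(v) = ¾ (U(v) = ¾ - (-3 - 1*(-3))/4 = ¾ - (-3 + 3)/4 = ¾ - ¼*0 = ¾ + 0 = ¾)
I = 72 (I = 54/(¾) = 54*(4/3) = 72)
Y(Z, c) = √(12 + Z)
Y(6, I) - H = √(12 + 6) - 1*3451 = √18 - 3451 = 3*√2 - 3451 = -3451 + 3*√2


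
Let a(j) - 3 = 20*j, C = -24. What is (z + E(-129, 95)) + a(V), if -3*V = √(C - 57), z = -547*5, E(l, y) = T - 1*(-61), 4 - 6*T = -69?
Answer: -15953/6 - 60*I ≈ -2658.8 - 60.0*I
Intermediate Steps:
T = 73/6 (T = ⅔ - ⅙*(-69) = ⅔ + 23/2 = 73/6 ≈ 12.167)
E(l, y) = 439/6 (E(l, y) = 73/6 - 1*(-61) = 73/6 + 61 = 439/6)
z = -2735
V = -3*I (V = -√(-24 - 57)/3 = -3*I ≈ -3.0*I)
a(j) = 3 + 20*j
(z + E(-129, 95)) + a(V) = (-2735 + 439/6) + (3 + 20*(-3*I)) = -15971/6 + (3 - 60*I) = -15953/6 - 60*I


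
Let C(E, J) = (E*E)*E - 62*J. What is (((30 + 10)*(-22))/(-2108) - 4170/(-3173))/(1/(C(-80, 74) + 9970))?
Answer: -1466988411700/1672171 ≈ -8.7730e+5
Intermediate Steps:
C(E, J) = E**3 - 62*J (C(E, J) = E**2*E - 62*J = E**3 - 62*J)
(((30 + 10)*(-22))/(-2108) - 4170/(-3173))/(1/(C(-80, 74) + 9970)) = (((30 + 10)*(-22))/(-2108) - 4170/(-3173))/(1/(((-80)**3 - 62*74) + 9970)) = ((40*(-22))*(-1/2108) - 4170*(-1/3173))/(1/((-512000 - 4588) + 9970)) = (-880*(-1/2108) + 4170/3173)/(1/(-516588 + 9970)) = (220/527 + 4170/3173)/(1/(-506618)) = 2895650/(1672171*(-1/506618)) = (2895650/1672171)*(-506618) = -1466988411700/1672171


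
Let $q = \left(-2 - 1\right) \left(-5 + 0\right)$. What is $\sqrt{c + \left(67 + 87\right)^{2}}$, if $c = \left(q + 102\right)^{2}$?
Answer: $\sqrt{37405} \approx 193.4$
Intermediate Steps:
$q = 15$ ($q = \left(-3\right) \left(-5\right) = 15$)
$c = 13689$ ($c = \left(15 + 102\right)^{2} = 117^{2} = 13689$)
$\sqrt{c + \left(67 + 87\right)^{2}} = \sqrt{13689 + \left(67 + 87\right)^{2}} = \sqrt{13689 + 154^{2}} = \sqrt{13689 + 23716} = \sqrt{37405}$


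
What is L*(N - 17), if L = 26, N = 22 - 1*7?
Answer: -52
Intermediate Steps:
N = 15 (N = 22 - 7 = 15)
L*(N - 17) = 26*(15 - 17) = 26*(-2) = -52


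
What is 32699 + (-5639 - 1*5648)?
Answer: 21412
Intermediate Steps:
32699 + (-5639 - 1*5648) = 32699 + (-5639 - 5648) = 32699 - 11287 = 21412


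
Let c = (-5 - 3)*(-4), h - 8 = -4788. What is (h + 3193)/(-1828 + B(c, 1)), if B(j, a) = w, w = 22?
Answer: 529/602 ≈ 0.87874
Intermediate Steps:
h = -4780 (h = 8 - 4788 = -4780)
c = 32 (c = -8*(-4) = 32)
B(j, a) = 22
(h + 3193)/(-1828 + B(c, 1)) = (-4780 + 3193)/(-1828 + 22) = -1587/(-1806) = -1587*(-1/1806) = 529/602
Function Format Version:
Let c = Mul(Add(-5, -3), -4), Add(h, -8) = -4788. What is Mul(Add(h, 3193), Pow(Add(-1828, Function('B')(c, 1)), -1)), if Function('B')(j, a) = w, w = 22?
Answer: Rational(529, 602) ≈ 0.87874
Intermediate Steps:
h = -4780 (h = Add(8, -4788) = -4780)
c = 32 (c = Mul(-8, -4) = 32)
Function('B')(j, a) = 22
Mul(Add(h, 3193), Pow(Add(-1828, Function('B')(c, 1)), -1)) = Mul(Add(-4780, 3193), Pow(Add(-1828, 22), -1)) = Mul(-1587, Pow(-1806, -1)) = Mul(-1587, Rational(-1, 1806)) = Rational(529, 602)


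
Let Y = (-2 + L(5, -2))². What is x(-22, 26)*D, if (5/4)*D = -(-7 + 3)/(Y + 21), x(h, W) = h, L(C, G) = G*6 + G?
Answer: -352/1385 ≈ -0.25415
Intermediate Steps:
L(C, G) = 7*G (L(C, G) = 6*G + G = 7*G)
Y = 256 (Y = (-2 + 7*(-2))² = (-2 - 14)² = (-16)² = 256)
D = 16/1385 (D = 4*(-(-7 + 3)/(256 + 21))/5 = 4*(-(-4)/277)/5 = 4*(-1*(-4/277))/5 = (⅘)*(4/277) = 16/1385 ≈ 0.011552)
x(-22, 26)*D = -22*16/1385 = -352/1385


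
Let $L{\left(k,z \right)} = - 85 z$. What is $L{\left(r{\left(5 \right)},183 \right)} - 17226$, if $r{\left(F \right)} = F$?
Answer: $-32781$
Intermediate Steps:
$L{\left(r{\left(5 \right)},183 \right)} - 17226 = \left(-85\right) 183 - 17226 = -15555 - 17226 = -32781$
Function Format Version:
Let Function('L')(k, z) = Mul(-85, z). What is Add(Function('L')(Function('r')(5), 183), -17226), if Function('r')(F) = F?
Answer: -32781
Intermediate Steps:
Add(Function('L')(Function('r')(5), 183), -17226) = Add(Mul(-85, 183), -17226) = Add(-15555, -17226) = -32781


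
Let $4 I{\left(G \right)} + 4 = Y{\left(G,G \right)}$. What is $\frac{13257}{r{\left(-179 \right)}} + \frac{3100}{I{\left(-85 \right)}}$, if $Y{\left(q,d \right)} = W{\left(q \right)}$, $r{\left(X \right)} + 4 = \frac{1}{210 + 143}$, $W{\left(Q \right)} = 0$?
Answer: $- \frac{9053821}{1411} \approx -6416.6$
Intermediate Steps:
$r{\left(X \right)} = - \frac{1411}{353}$ ($r{\left(X \right)} = -4 + \frac{1}{210 + 143} = -4 + \frac{1}{353} = - \frac{1411}{353}$)
$Y{\left(q,d \right)} = 0$
$I{\left(G \right)} = -1$ ($I{\left(G \right)} = -1 + \frac{1}{4} \cdot 0 = -1 + 0 = -1$)
$\frac{13257}{r{\left(-179 \right)}} + \frac{3100}{I{\left(-85 \right)}} = \frac{13257}{- \frac{1411}{353}} + \frac{3100}{-1} = 13257 \left(- \frac{353}{1411}\right) + 3100 \left(-1\right) = - \frac{4679721}{1411} - 3100 = - \frac{9053821}{1411}$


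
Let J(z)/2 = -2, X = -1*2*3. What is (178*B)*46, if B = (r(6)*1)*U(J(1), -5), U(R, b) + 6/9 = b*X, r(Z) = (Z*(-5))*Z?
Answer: -43232640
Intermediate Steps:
X = -6 (X = -2*3 = -6)
J(z) = -4 (J(z) = 2*(-2) = -4)
r(Z) = -5*Z**2 (r(Z) = (-5*Z)*Z = -5*Z**2)
U(R, b) = -2/3 - 6*b (U(R, b) = -2/3 + b*(-6) = -2/3 - 6*b)
B = -5280 (B = (-5*6**2*1)*(-2/3 - 6*(-5)) = (-5*36*1)*(-2/3 + 30) = -180*1*(88/3) = -180*88/3 = -5280)
(178*B)*46 = (178*(-5280))*46 = -939840*46 = -43232640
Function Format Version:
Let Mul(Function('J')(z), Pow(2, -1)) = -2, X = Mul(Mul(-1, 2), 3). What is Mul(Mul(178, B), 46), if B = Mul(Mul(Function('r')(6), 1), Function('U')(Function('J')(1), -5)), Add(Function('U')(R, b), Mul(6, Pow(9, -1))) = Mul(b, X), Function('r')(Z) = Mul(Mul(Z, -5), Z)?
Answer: -43232640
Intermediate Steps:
X = -6 (X = Mul(-2, 3) = -6)
Function('J')(z) = -4 (Function('J')(z) = Mul(2, -2) = -4)
Function('r')(Z) = Mul(-5, Pow(Z, 2)) (Function('r')(Z) = Mul(Mul(-5, Z), Z) = Mul(-5, Pow(Z, 2)))
Function('U')(R, b) = Add(Rational(-2, 3), Mul(-6, b)) (Function('U')(R, b) = Add(Rational(-2, 3), Mul(b, -6)) = Add(Rational(-2, 3), Mul(-6, b)))
B = -5280 (B = Mul(Mul(Mul(-5, Pow(6, 2)), 1), Add(Rational(-2, 3), Mul(-6, -5))) = Mul(Mul(Mul(-5, 36), 1), Add(Rational(-2, 3), 30)) = Mul(Mul(-180, 1), Rational(88, 3)) = Mul(-180, Rational(88, 3)) = -5280)
Mul(Mul(178, B), 46) = Mul(Mul(178, -5280), 46) = Mul(-939840, 46) = -43232640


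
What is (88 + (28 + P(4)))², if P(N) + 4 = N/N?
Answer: 12769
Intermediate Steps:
P(N) = -3 (P(N) = -4 + N/N = -4 + 1 = -3)
(88 + (28 + P(4)))² = (88 + (28 - 3))² = (88 + 25)² = 113² = 12769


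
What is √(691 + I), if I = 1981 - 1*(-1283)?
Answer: √3955 ≈ 62.889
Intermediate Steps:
I = 3264 (I = 1981 + 1283 = 3264)
√(691 + I) = √(691 + 3264) = √3955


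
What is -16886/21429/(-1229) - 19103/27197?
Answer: -502641963281/716266746477 ≈ -0.70175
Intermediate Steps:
-16886/21429/(-1229) - 19103/27197 = -16886*1/21429*(-1/1229) - 19103*1/27197 = -16886/21429*(-1/1229) - 19103/27197 = 16886/26336241 - 19103/27197 = -502641963281/716266746477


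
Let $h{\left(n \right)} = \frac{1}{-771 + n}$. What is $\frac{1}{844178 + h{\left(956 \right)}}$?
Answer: $\frac{185}{156172931} \approx 1.1846 \cdot 10^{-6}$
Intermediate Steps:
$\frac{1}{844178 + h{\left(956 \right)}} = \frac{1}{844178 + \frac{1}{-771 + 956}} = \frac{1}{844178 + \frac{1}{185}} = \frac{1}{\frac{156172931}{185}} = \frac{185}{156172931}$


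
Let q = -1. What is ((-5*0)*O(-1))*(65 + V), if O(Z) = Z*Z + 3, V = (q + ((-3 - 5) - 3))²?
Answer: 0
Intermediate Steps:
V = 144 (V = (-1 + ((-3 - 5) - 3))² = (-1 + (-8 - 3))² = (-1 - 11)² = (-12)² = 144)
O(Z) = 3 + Z² (O(Z) = Z² + 3 = 3 + Z²)
((-5*0)*O(-1))*(65 + V) = ((-5*0)*(3 + (-1)²))*(65 + 144) = (0*(3 + 1))*209 = (0*4)*209 = 0*209 = 0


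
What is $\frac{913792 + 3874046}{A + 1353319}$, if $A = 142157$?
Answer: $\frac{265991}{83082} \approx 3.2015$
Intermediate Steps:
$\frac{913792 + 3874046}{A + 1353319} = \frac{913792 + 3874046}{142157 + 1353319} = \frac{4787838}{1495476} = 4787838 \cdot \frac{1}{1495476} = \frac{265991}{83082}$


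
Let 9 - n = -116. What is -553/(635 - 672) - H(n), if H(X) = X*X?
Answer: -577572/37 ≈ -15610.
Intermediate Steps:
n = 125 (n = 9 - 1*(-116) = 9 + 116 = 125)
H(X) = X**2
-553/(635 - 672) - H(n) = -553/(635 - 672) - 1*125**2 = -553/(-37) - 1*15625 = -553*(-1/37) - 15625 = 553/37 - 15625 = -577572/37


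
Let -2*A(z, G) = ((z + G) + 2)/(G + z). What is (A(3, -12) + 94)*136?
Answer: 114580/9 ≈ 12731.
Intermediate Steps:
A(z, G) = -(2 + G + z)/(2*(G + z)) (A(z, G) = -((z + G) + 2)/(2*(G + z)) = -((G + z) + 2)/(2*(G + z)) = -(2 + G + z)/(2*(G + z)))
(A(3, -12) + 94)*136 = ((-2 - 1*(-12) - 1*3)/(2*(-12 + 3)) + 94)*136 = ((½)*(-2 + 12 - 3)/(-9) + 94)*136 = ((½)*(-⅑)*7 + 94)*136 = (-7/18 + 94)*136 = (1685/18)*136 = 114580/9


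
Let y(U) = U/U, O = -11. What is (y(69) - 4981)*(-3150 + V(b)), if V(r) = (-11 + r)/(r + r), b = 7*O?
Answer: 109789080/7 ≈ 1.5684e+7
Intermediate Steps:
b = -77 (b = 7*(-11) = -77)
y(U) = 1
V(r) = (-11 + r)/(2*r) (V(r) = (-11 + r)/((2*r)) = (-11 + r)*(1/(2*r)) = (-11 + r)/(2*r))
(y(69) - 4981)*(-3150 + V(b)) = (1 - 4981)*(-3150 + (1/2)*(-11 - 77)/(-77)) = -4980*(-3150 + (1/2)*(-1/77)*(-88)) = -4980*(-3150 + 4/7) = -4980*(-22046/7) = 109789080/7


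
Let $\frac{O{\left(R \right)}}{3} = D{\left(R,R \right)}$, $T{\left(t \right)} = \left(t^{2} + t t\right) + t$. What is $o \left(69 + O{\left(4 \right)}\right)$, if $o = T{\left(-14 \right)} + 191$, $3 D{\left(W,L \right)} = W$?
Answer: $41537$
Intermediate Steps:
$D{\left(W,L \right)} = \frac{W}{3}$
$T{\left(t \right)} = t + 2 t^{2}$ ($T{\left(t \right)} = \left(t^{2} + t^{2}\right) + t = 2 t^{2} + t = t + 2 t^{2}$)
$O{\left(R \right)} = R$ ($O{\left(R \right)} = 3 \frac{R}{3} = R$)
$o = 569$ ($o = - 14 \left(1 + 2 \left(-14\right)\right) + 191 = - 14 \left(1 - 28\right) + 191 = \left(-14\right) \left(-27\right) + 191 = 378 + 191 = 569$)
$o \left(69 + O{\left(4 \right)}\right) = 569 \left(69 + 4\right) = 569 \cdot 73 = 41537$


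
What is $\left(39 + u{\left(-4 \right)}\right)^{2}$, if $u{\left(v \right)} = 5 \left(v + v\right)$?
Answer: $1$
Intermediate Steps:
$u{\left(v \right)} = 10 v$ ($u{\left(v \right)} = 5 \cdot 2 v = 10 v$)
$\left(39 + u{\left(-4 \right)}\right)^{2} = \left(39 + 10 \left(-4\right)\right)^{2} = \left(39 - 40\right)^{2} = \left(-1\right)^{2} = 1$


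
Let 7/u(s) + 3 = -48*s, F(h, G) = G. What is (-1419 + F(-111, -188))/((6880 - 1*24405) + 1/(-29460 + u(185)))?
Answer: 60077278787/655167587294 ≈ 0.091698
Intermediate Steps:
u(s) = 7/(-3 - 48*s)
(-1419 + F(-111, -188))/((6880 - 1*24405) + 1/(-29460 + u(185))) = (-1419 - 188)/((6880 - 1*24405) + 1/(-29460 - 7/(3 + 48*185))) = -1607/((6880 - 24405) + 1/(-29460 - 7/(3 + 8880))) = -1607/(-17525 + 1/(-29460 - 7/8883)) = -1607/(-17525 + 1/(-29460 - 7*1/8883)) = -1607/(-17525 + 1/(-29460 - 1/1269)) = -1607/(-17525 + 1/(-37384741/1269)) = -1607/(-17525 - 1269/37384741) = -1607/(-655167587294/37384741) = -1607*(-37384741/655167587294) = 60077278787/655167587294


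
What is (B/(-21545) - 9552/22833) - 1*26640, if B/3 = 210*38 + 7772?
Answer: -4368828691496/163978995 ≈ -26643.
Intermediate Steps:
B = 47256 (B = 3*(210*38 + 7772) = 3*(7980 + 7772) = 3*15752 = 47256)
(B/(-21545) - 9552/22833) - 1*26640 = (47256/(-21545) - 9552/22833) - 1*26640 = (47256*(-1/21545) - 9552*1/22833) - 26640 = (-47256/21545 - 3184/7611) - 26640 = -428264696/163978995 - 26640 = -4368828691496/163978995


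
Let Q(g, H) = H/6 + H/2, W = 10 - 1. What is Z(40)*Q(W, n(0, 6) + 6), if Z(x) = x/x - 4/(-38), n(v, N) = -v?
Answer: 84/19 ≈ 4.4211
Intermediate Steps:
W = 9
Z(x) = 21/19 (Z(x) = 1 - 4*(-1/38) = 1 + 2/19 = 21/19)
Q(g, H) = 2*H/3 (Q(g, H) = H*(1/6) + H*(1/2) = H/6 + H/2 = 2*H/3)
Z(40)*Q(W, n(0, 6) + 6) = 21*(2*(-1*0 + 6)/3)/19 = 21*(2*(0 + 6)/3)/19 = 21*((2/3)*6)/19 = (21/19)*4 = 84/19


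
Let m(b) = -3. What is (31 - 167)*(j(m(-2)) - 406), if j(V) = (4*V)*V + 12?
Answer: 48688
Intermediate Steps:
j(V) = 12 + 4*V² (j(V) = 4*V² + 12 = 12 + 4*V²)
(31 - 167)*(j(m(-2)) - 406) = (31 - 167)*((12 + 4*(-3)²) - 406) = -136*((12 + 4*9) - 406) = -136*((12 + 36) - 406) = -136*(48 - 406) = -136*(-358) = 48688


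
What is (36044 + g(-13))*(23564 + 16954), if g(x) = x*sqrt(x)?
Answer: 1460430792 - 526734*I*sqrt(13) ≈ 1.4604e+9 - 1.8992e+6*I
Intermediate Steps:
g(x) = x**(3/2)
(36044 + g(-13))*(23564 + 16954) = (36044 + (-13)**(3/2))*(23564 + 16954) = (36044 - 13*I*sqrt(13))*40518 = 1460430792 - 526734*I*sqrt(13)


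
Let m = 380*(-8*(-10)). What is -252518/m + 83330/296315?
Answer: -7229163917/900797600 ≈ -8.0253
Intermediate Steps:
m = 30400 (m = 380*80 = 30400)
-252518/m + 83330/296315 = -252518/30400 + 83330/296315 = -252518*1/30400 + 83330*(1/296315) = -126259/15200 + 16666/59263 = -7229163917/900797600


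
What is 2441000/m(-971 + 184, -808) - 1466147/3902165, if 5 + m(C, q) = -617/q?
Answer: -7696354308741181/13357110795 ≈ -5.7620e+5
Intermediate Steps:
m(C, q) = -5 - 617/q
2441000/m(-971 + 184, -808) - 1466147/3902165 = 2441000/(-5 - 617/(-808)) - 1466147/3902165 = 2441000/(-5 - 617*(-1/808)) - 1466147*1/3902165 = 2441000/(-5 + 617/808) - 1466147/3902165 = 2441000/(-3423/808) - 1466147/3902165 = 2441000*(-808/3423) - 1466147/3902165 = -1972328000/3423 - 1466147/3902165 = -7696354308741181/13357110795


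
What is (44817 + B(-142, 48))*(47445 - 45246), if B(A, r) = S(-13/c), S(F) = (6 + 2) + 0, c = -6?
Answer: 98570175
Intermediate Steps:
S(F) = 8 (S(F) = 8 + 0 = 8)
B(A, r) = 8
(44817 + B(-142, 48))*(47445 - 45246) = (44817 + 8)*(47445 - 45246) = 44825*2199 = 98570175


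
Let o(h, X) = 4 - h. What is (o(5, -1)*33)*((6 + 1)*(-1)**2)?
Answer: -231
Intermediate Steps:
(o(5, -1)*33)*((6 + 1)*(-1)**2) = ((4 - 1*5)*33)*((6 + 1)*(-1)**2) = ((4 - 5)*33)*(7*1) = -1*33*7 = -33*7 = -231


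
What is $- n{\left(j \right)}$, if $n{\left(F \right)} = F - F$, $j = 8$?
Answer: $0$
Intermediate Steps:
$n{\left(F \right)} = 0$
$- n{\left(j \right)} = \left(-1\right) 0 = 0$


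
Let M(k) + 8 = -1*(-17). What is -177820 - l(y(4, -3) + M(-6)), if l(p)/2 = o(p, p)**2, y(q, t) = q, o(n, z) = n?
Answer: -178158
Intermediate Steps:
M(k) = 9 (M(k) = -8 - 1*(-17) = -8 + 17 = 9)
l(p) = 2*p**2
-177820 - l(y(4, -3) + M(-6)) = -177820 - 2*(4 + 9)**2 = -177820 - 2*13**2 = -177820 - 2*169 = -177820 - 1*338 = -177820 - 338 = -178158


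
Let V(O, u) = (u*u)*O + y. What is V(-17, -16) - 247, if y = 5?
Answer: -4594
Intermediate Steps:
V(O, u) = 5 + O*u² (V(O, u) = (u*u)*O + 5 = u²*O + 5 = O*u² + 5 = 5 + O*u²)
V(-17, -16) - 247 = (5 - 17*(-16)²) - 247 = (5 - 17*256) - 247 = (5 - 4352) - 247 = -4347 - 247 = -4594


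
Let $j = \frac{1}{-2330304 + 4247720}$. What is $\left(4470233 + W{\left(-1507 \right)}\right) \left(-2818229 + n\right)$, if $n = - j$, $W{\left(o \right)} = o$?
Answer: $- \frac{12073866167983594195}{958708} \approx -1.2594 \cdot 10^{13}$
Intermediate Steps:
$j = \frac{1}{1917416} \approx 5.2154 \cdot 10^{-7}$
$n = - \frac{1}{1917416}$ ($n = \left(-1\right) \frac{1}{1917416} = - \frac{1}{1917416} \approx -5.2154 \cdot 10^{-7}$)
$\left(4470233 + W{\left(-1507 \right)}\right) \left(-2818229 + n\right) = \left(4470233 - 1507\right) \left(-2818229 - \frac{1}{1917416}\right) = 4468726 \left(- \frac{5403717376265}{1917416}\right) = - \frac{12073866167983594195}{958708}$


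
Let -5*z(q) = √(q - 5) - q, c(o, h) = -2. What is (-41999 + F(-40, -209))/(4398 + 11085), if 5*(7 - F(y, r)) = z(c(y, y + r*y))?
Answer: -1049798/387075 + I*√7/387075 ≈ -2.7121 + 6.8352e-6*I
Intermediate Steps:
z(q) = -√(-5 + q)/5 + q/5 (z(q) = -(√(q - 5) - q)/5 = -(√(-5 + q) - q)/5 = -√(-5 + q)/5 + q/5)
F(y, r) = 177/25 + I*√7/25 (F(y, r) = 7 - (-√(-5 - 2)/5 + (⅕)*(-2))/5 = 7 - (-I*√7/5 - ⅖)/5 = 7 - (-⅖ - I*√7/5)/5 = 7 + (2/25 + I*√7/25) = 177/25 + I*√7/25)
(-41999 + F(-40, -209))/(4398 + 11085) = (-41999 + (177/25 + I*√7/25))/(4398 + 11085) = (-1049798/25 + I*√7/25)/15483 = (-1049798/25 + I*√7/25)*(1/15483) = -1049798/387075 + I*√7/387075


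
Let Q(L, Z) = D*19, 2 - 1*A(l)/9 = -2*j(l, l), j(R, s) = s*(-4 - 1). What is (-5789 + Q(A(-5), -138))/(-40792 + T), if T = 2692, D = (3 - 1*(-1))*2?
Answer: 1879/12700 ≈ 0.14795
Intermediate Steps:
j(R, s) = -5*s (j(R, s) = s*(-5) = -5*s)
D = 8 (D = (3 + 1)*2 = 4*2 = 8)
A(l) = 18 - 90*l (A(l) = 18 - (-18)*(-5*l) = 18 - 90*l)
Q(L, Z) = 152 (Q(L, Z) = 8*19 = 152)
(-5789 + Q(A(-5), -138))/(-40792 + T) = (-5789 + 152)/(-40792 + 2692) = -5637/(-38100) = -5637*(-1/38100) = 1879/12700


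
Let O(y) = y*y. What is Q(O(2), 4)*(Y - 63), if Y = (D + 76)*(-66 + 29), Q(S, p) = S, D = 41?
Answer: -17568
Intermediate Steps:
O(y) = y²
Y = -4329 (Y = (41 + 76)*(-66 + 29) = 117*(-37) = -4329)
Q(O(2), 4)*(Y - 63) = 2²*(-4329 - 63) = 4*(-4392) = -17568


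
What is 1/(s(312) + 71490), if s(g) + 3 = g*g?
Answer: 1/168831 ≈ 5.9231e-6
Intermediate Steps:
s(g) = -3 + g**2 (s(g) = -3 + g*g = -3 + g**2)
1/(s(312) + 71490) = 1/((-3 + 312**2) + 71490) = 1/((-3 + 97344) + 71490) = 1/(97341 + 71490) = 1/168831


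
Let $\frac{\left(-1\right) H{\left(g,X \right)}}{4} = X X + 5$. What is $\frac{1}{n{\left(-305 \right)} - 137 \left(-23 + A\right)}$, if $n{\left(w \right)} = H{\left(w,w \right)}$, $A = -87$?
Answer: $- \frac{1}{357050} \approx -2.8007 \cdot 10^{-6}$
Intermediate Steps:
$H{\left(g,X \right)} = -20 - 4 X^{2}$ ($H{\left(g,X \right)} = - 4 \left(X X + 5\right) = - 4 \left(X^{2} + 5\right) = - 4 \left(5 + X^{2}\right) = -20 - 4 X^{2}$)
$n{\left(w \right)} = -20 - 4 w^{2}$
$\frac{1}{n{\left(-305 \right)} - 137 \left(-23 + A\right)} = \frac{1}{\left(-20 - 4 \left(-305\right)^{2}\right) - 137 \left(-23 - 87\right)} = \frac{1}{\left(-20 - 372100\right) - -15070} = \frac{1}{\left(-20 - 372100\right) + 15070} = \frac{1}{-372120 + 15070} = \frac{1}{-357050} = - \frac{1}{357050}$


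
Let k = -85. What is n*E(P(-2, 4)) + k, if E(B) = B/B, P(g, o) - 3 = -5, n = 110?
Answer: 25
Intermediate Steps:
P(g, o) = -2 (P(g, o) = 3 - 5 = -2)
E(B) = 1
n*E(P(-2, 4)) + k = 110*1 - 85 = 110 - 85 = 25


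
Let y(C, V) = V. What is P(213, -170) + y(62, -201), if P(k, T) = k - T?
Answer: 182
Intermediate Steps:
P(213, -170) + y(62, -201) = (213 - 1*(-170)) - 201 = (213 + 170) - 201 = 383 - 201 = 182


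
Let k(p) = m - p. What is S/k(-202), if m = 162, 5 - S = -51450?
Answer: 51455/364 ≈ 141.36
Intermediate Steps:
S = 51455 (S = 5 - 1*(-51450) = 5 + 51450 = 51455)
k(p) = 162 - p
S/k(-202) = 51455/(162 - 1*(-202)) = 51455/(162 + 202) = 51455/364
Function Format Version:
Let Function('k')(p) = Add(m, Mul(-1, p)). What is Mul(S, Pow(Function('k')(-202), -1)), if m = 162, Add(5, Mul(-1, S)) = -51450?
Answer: Rational(51455, 364) ≈ 141.36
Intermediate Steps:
S = 51455 (S = Add(5, Mul(-1, -51450)) = Add(5, 51450) = 51455)
Function('k')(p) = Add(162, Mul(-1, p))
Mul(S, Pow(Function('k')(-202), -1)) = Mul(51455, Pow(Add(162, Mul(-1, -202)), -1)) = Mul(51455, Pow(Add(162, 202), -1)) = Mul(51455, Pow(364, -1)) = Mul(51455, Rational(1, 364)) = Rational(51455, 364)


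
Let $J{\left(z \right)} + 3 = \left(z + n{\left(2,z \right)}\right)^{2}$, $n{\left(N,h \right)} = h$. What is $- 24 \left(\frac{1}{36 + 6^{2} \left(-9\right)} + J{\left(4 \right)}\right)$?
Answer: $- \frac{17567}{12} \approx -1463.9$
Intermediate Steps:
$J{\left(z \right)} = -3 + 4 z^{2}$ ($J{\left(z \right)} = -3 + \left(z + z\right)^{2} = -3 + \left(2 z\right)^{2} = -3 + 4 z^{2}$)
$- 24 \left(\frac{1}{36 + 6^{2} \left(-9\right)} + J{\left(4 \right)}\right) = - 24 \left(\frac{1}{36 + 6^{2} \left(-9\right)} - \left(3 - 4 \cdot 4^{2}\right)\right) = - 24 \left(\frac{1}{36 + 36 \left(-9\right)} + \left(-3 + 4 \cdot 16\right)\right) = - 24 \left(\frac{1}{36 - 324} + \left(-3 + 64\right)\right) = - 24 \left(\frac{1}{-288} + 61\right) = - 24 \left(- \frac{1}{288} + 61\right) = \left(-24\right) \frac{17567}{288} = - \frac{17567}{12}$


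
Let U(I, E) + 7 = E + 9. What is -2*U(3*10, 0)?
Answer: -4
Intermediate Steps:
U(I, E) = 2 + E (U(I, E) = -7 + (E + 9) = -7 + (9 + E) = 2 + E)
-2*U(3*10, 0) = -2*(2 + 0) = -2*2 = -4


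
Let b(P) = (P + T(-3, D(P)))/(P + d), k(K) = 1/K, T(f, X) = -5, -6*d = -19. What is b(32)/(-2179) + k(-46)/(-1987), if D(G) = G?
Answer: -14347355/42023806138 ≈ -0.00034141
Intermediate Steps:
d = 19/6 (d = -1/6*(-19) = 19/6 ≈ 3.1667)
k(K) = 1/K
b(P) = (-5 + P)/(19/6 + P) (b(P) = (P - 5)/(P + 19/6) = (-5 + P)/(19/6 + P))
b(32)/(-2179) + k(-46)/(-1987) = (6*(-5 + 32)/(19 + 6*32))/(-2179) + 1/(-46*(-1987)) = (6*27/(19 + 192))*(-1/2179) - 1/46*(-1/1987) = (6*27/211)*(-1/2179) + 1/91402 = (6*(1/211)*27)*(-1/2179) + 1/91402 = (162/211)*(-1/2179) + 1/91402 = -162/459769 + 1/91402 = -14347355/42023806138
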